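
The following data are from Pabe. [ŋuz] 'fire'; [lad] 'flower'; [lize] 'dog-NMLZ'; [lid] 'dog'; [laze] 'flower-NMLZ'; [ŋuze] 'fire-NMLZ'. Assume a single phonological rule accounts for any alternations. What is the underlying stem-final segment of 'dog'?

In [lid] and [lize] the final segment of 'dog' alternates: [d] ~ [z].
Compare 'fire', with invariant [z] in [ŋuz] and [ŋuze]: an analysis with underlying /z/ and a rule producing [d] in isolation would wrongly predict alternation here too.
The underlying segment must be /d/; voiced stops become fricatives between vowels, yielding [z] there.

/d/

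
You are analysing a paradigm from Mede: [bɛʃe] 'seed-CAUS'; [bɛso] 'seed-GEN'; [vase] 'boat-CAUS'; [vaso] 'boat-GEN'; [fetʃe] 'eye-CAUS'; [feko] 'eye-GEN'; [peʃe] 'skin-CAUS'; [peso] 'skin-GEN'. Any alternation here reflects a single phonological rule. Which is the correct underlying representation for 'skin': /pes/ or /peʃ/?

/peʃ/

The root 'skin' surfaces as [peʃe] and [peso], with a stem-final [ʃ] ~ [s] alternation.
Compare 'boat', with invariant [s] in [vase] and [vaso]: an analysis with underlying /s/ and a rule producing [ʃ] before the CAUS suffix would wrongly predict alternation here too.
The underlying segment must be /ʃ/; palato-alveolar /tʃ/ and /ʃ/ become [k] and [s] when no front vowel follows, yielding [s] there.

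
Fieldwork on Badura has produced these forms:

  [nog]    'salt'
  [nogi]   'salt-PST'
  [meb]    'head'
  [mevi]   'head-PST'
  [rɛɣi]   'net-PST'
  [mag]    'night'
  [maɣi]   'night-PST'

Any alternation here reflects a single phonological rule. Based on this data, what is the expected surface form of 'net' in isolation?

[rɛg]

The stem for 'night' ends in [g] in [mag] but [ɣ] in [maɣi].
Compare 'salt', with invariant [g] in [nog] and [nogi]: an analysis with underlying /g/ and a rule producing [ɣ] before the PST suffix would wrongly predict alternation here too.
Therefore /ɣ/ is basic and [g] is derived by word-final hardening (voiced fricatives become stops word-finally).
From [rɛɣi] the stem 'net' is /rɛɣ/; word-finally this yields [rɛg].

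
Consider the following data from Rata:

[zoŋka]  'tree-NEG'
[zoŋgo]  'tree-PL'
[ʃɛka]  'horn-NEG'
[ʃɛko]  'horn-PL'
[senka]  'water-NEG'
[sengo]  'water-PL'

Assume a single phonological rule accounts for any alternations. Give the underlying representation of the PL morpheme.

The PL morpheme has two allomorphs, [-go] and [-ko].
By contrast the NEG suffix keeps its initial [k] throughout — that segment must be underlying.
The PL suffix is therefore /-go/ underlyingly, with post-vocalic devoicing: voiced stops become voiceless after a vowel.

/-go/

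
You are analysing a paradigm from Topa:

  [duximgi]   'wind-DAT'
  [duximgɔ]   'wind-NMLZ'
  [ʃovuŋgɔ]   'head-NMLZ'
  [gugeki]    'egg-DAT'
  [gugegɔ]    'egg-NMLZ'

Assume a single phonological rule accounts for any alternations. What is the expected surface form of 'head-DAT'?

[ʃovuŋgi]

The DAT morpheme has two allomorphs, [-gi] and [-ki].
The NMLZ suffix, which begins with [g], is invariant after every stem; so [g] is not altered by any rule here.
So the underlying form is /-ki/, and voiceless stops become voiced after a nasal.
After 'head', which ends in a nasal, the suffix surfaces as [-gi], giving [ʃovuŋgi].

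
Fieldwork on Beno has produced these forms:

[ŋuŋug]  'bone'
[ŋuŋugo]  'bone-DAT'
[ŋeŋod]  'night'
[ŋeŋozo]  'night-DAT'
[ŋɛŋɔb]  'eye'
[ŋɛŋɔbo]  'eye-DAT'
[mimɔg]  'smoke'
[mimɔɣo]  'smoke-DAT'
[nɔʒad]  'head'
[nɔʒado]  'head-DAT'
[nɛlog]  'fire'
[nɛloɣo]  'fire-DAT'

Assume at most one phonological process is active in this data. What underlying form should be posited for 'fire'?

The stem for 'fire' ends in [g] in [nɛlog] but [ɣ] in [nɛloɣo].
Compare 'bone', with invariant [g] in [ŋuŋug] and [ŋuŋugo]: an analysis with underlying /g/ and a rule producing [ɣ] before the DAT suffix would wrongly predict alternation here too.
Therefore /ɣ/ is basic and [g] is derived by word-final hardening (voiced fricatives become stops word-finally).

/nɛloɣ/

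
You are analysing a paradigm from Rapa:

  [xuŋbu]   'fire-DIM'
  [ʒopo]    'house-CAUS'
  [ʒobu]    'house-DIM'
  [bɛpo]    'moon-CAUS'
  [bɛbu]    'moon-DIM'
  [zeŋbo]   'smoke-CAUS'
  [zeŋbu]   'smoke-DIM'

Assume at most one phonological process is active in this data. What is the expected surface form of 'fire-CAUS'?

The CAUS suffix surfaces as [-bo] and [-po], depending on the final segment of the stem.
By contrast the DIM suffix keeps its initial [b] throughout — that segment must be underlying.
The CAUS suffix is therefore /-po/ underlyingly, with post-nasal voicing: voiceless stops become voiced after a nasal.
After 'fire', which ends in a nasal, the suffix surfaces as [-bo], giving [xuŋbo].

[xuŋbo]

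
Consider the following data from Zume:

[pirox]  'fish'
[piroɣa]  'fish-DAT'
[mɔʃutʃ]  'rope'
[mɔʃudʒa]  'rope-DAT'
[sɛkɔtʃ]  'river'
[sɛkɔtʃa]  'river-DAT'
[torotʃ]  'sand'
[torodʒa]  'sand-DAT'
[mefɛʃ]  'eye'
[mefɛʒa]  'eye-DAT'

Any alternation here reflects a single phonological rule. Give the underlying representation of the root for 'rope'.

/mɔʃudʒ/

The stem for 'rope' ends in [tʃ] in [mɔʃutʃ] but [dʒ] in [mɔʃudʒa].
The stem 'river' ([sɛkɔtʃ], [sɛkɔtʃa]) shows [tʃ] unchanged in both environments, so [tʃ] cannot be basic with [dʒ] derived before the DAT suffix.
The underlying segment must be /dʒ/; voiced obstruents become voiceless word-finally, yielding [tʃ] there.
Hence 'rope' is /mɔʃudʒ/ underlyingly.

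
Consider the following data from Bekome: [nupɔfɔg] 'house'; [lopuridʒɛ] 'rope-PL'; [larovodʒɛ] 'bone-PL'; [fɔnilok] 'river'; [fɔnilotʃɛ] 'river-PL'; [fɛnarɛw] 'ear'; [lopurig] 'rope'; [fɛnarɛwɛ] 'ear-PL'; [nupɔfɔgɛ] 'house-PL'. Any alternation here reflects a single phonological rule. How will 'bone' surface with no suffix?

[larovog]

The root 'rope' surfaces as [lopurig] and [lopuridʒɛ], with a stem-final [g] ~ [dʒ] alternation.
The stem 'house' ([nupɔfɔg], [nupɔfɔgɛ]) shows [g] unchanged in both environments, so [g] cannot be basic with [dʒ] derived before the PL suffix.
The alternation reflects depalatalization: palato-alveolar /tʃ/ and /dʒ/ become [k] and [g] when no front vowel follows. /dʒ/ is underlying.
From [larovodʒɛ] the stem 'bone' is /larovodʒ/; when no front vowel follows this yields [larovog].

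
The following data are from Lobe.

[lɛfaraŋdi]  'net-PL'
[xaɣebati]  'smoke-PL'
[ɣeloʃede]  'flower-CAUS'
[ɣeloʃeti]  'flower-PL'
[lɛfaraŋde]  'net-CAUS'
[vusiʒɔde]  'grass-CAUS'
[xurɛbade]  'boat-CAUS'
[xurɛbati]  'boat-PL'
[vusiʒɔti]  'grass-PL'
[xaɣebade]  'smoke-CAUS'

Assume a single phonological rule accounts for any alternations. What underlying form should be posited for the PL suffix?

/-ti/

The PL suffix surfaces as [-di] and [-ti], depending on the final segment of the stem.
The CAUS suffix, which begins with [d], is invariant after every stem; so [d] is not altered by any rule here.
The PL suffix is therefore /-ti/ underlyingly, with post-nasal voicing: voiceless stops become voiced after a nasal.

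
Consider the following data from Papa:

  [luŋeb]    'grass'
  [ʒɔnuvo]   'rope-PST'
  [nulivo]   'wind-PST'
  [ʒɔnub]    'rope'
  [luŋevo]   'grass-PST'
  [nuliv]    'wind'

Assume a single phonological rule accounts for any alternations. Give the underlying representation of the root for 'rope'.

/ʒɔnub/

In [ʒɔnub] and [ʒɔnuvo] the final segment of 'rope' alternates: [b] ~ [v].
The stem 'wind' ([nuliv], [nulivo]) shows [v] unchanged in both environments, so [v] cannot be basic with [b] derived in isolation.
Therefore /b/ is basic and [v] is derived by intervocalic spirantization (voiced stops become fricatives between vowels).
So 'rope' = /ʒɔnub/.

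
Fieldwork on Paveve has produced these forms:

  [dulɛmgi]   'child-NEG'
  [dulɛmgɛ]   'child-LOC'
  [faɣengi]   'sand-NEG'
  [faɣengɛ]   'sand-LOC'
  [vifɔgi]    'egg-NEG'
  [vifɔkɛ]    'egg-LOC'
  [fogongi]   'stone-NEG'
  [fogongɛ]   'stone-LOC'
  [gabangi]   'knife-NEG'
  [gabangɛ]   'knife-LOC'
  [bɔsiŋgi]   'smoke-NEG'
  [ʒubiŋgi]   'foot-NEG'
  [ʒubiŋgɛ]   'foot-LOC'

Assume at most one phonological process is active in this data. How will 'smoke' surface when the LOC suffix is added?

[bɔsiŋgɛ]

The LOC suffix surfaces as [-gɛ] and [-kɛ], depending on the final segment of the stem.
By contrast the NEG suffix keeps its initial [g] throughout — that segment must be underlying.
So the underlying form is /-kɛ/, and voiceless stops become voiced after a nasal.
After 'smoke', which ends in a nasal, the suffix surfaces as [-gɛ], giving [bɔsiŋgɛ].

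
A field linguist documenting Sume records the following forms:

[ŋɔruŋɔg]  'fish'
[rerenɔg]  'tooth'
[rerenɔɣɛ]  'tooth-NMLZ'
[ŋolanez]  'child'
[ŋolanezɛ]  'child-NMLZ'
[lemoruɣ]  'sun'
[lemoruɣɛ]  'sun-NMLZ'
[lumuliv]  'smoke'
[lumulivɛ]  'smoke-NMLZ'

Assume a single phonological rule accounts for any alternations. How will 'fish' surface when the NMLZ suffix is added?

'tooth' shows [g] ~ [ɣ] at the end of the stem ([rerenɔg] vs [rerenɔɣɛ]).
But 'sun' keeps [ɣ] in both environments ([lemoruɣ], [lemoruɣɛ]), so there is no rule changing /ɣ/ to [g] in isolation.
Therefore /g/ is basic and [ɣ] is derived by intervocalic spirantization (voiced stops become fricatives between vowels).
The one attested form of 'fish', [ŋɔruŋɔg], shows underlying /ŋɔruŋɔg/. Applying the same rule between vowels gives [ŋɔruŋɔɣɛ].

[ŋɔruŋɔɣɛ]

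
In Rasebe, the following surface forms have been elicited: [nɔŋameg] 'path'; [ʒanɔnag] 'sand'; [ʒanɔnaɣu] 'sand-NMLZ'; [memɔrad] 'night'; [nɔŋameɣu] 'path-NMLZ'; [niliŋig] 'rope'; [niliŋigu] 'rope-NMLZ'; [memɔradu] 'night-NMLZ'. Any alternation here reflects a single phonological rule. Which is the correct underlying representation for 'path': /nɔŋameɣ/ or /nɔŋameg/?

In [nɔŋameɣu] and [nɔŋameg] the final segment of 'path' alternates: [ɣ] ~ [g].
The stem 'rope' ([niliŋigu], [niliŋig]) shows [g] unchanged in both environments, so [g] cannot be basic with [ɣ] derived before the NMLZ suffix.
So /ɣ/ is underlying, and a rule of word-final hardening — voiced fricatives become stops word-finally — gives [g].

/nɔŋameɣ/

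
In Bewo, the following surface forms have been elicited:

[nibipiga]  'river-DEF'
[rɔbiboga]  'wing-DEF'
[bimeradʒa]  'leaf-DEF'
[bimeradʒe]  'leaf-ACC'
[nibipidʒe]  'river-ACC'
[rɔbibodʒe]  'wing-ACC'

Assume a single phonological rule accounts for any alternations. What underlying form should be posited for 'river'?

In [nibipidʒe] and [nibipiga] the final segment of 'river' alternates: [dʒ] ~ [g].
If /dʒ/ were underlying and a rule turned it into [g] before the DEF suffix, 'leaf' would also alternate; but it has [dʒ] in both [bimeradʒe] and [bimeradʒa].
Therefore /g/ is basic and [dʒ] is derived by palatalization before a front vowel (/g/ becomes palato-alveolar [dʒ] before a front vowel).
Hence 'river' is /nibipig/ underlyingly.

/nibipig/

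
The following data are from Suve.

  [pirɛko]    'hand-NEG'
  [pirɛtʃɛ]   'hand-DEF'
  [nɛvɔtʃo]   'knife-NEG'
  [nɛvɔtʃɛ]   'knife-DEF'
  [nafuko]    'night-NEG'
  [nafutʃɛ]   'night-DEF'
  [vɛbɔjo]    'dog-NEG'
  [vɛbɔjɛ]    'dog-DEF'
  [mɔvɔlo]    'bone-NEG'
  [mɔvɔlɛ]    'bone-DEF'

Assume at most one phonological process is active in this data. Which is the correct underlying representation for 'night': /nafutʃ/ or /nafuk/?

'night' shows [k] ~ [tʃ] at the end of the stem ([nafuko] vs [nafutʃɛ]).
But 'knife' keeps [tʃ] in both environments ([nɛvɔtʃo], [nɛvɔtʃɛ]), so there is no rule changing /tʃ/ to [k] before the NEG suffix.
The alternation reflects palatalization before a front vowel: /k/ becomes palato-alveolar [tʃ] before a front vowel. /k/ is underlying.

/nafuk/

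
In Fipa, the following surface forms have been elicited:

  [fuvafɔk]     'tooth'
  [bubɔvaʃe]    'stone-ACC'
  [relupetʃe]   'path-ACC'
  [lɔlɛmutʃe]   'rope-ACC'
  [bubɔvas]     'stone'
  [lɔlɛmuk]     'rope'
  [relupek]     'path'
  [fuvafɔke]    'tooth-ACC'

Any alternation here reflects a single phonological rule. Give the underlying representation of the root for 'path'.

In [relupek] and [relupetʃe] the final segment of 'path' alternates: [k] ~ [tʃ].
The stem 'tooth' ([fuvafɔk], [fuvafɔke]) shows [k] unchanged in both environments, so [k] cannot be basic with [tʃ] derived before the ACC suffix.
The underlying segment must be /tʃ/; palato-alveolar /tʃ/ and /ʃ/ become [k] and [s] when no front vowel follows, yielding [k] there.
The underlying form of 'path' is therefore /relupetʃ/.

/relupetʃ/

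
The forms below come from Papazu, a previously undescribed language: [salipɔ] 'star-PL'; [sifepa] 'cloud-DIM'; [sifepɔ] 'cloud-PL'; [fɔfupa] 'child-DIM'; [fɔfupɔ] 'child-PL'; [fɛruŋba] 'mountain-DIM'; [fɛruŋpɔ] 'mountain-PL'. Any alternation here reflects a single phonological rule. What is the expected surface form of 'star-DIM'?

[salipa]

The DIM morpheme has two allomorphs, [-ba] and [-pa].
The PL suffix, which begins with [p], is invariant after every stem; so [p] is not altered by any rule here.
The DIM suffix is therefore /-ba/ underlyingly, with post-vocalic devoicing: voiced stops become voiceless after a vowel.
After 'star', which ends in a vowel, the suffix surfaces as [-pa], giving [salipa].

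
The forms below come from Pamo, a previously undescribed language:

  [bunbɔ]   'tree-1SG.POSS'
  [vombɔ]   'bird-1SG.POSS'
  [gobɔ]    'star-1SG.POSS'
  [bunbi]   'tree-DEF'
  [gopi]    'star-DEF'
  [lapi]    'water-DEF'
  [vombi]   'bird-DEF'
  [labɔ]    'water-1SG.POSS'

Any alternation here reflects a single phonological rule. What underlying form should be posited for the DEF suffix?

The DEF morpheme has two allomorphs, [-bi] and [-pi].
By contrast the 1SG.POSS suffix keeps its initial [b] throughout — that segment must be underlying.
So the underlying form is /-pi/, and voiceless stops become voiced after a nasal.

/-pi/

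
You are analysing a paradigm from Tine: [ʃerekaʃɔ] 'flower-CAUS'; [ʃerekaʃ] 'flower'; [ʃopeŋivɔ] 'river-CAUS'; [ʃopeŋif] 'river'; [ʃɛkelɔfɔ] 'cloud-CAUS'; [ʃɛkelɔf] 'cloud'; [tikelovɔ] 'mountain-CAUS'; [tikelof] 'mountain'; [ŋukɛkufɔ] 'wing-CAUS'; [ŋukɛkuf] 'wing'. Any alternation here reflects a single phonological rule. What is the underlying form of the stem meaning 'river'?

/ʃopeŋiv/

'river' shows [v] ~ [f] at the end of the stem ([ʃopeŋivɔ] vs [ʃopeŋif]).
But 'wing' keeps [f] in both environments ([ŋukɛkufɔ], [ŋukɛkuf]), so there is no rule changing /f/ to [v] before the CAUS suffix.
Therefore /v/ is basic and [f] is derived by word-final obstruent devoicing (voiced obstruents become voiceless word-finally).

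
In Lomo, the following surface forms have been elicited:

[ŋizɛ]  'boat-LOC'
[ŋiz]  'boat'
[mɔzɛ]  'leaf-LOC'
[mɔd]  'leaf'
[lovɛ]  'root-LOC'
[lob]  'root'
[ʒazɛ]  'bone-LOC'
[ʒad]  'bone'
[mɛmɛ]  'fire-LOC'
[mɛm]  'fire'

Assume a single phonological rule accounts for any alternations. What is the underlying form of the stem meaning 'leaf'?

/mɔd/

The stem for 'leaf' ends in [z] in [mɔzɛ] but [d] in [mɔd].
Compare 'boat', with invariant [z] in [ŋizɛ] and [ŋiz]: an analysis with underlying /z/ and a rule producing [d] in isolation would wrongly predict alternation here too.
Therefore /d/ is basic and [z] is derived by intervocalic spirantization (voiced stops become fricatives between vowels).
So 'leaf' = /mɔd/.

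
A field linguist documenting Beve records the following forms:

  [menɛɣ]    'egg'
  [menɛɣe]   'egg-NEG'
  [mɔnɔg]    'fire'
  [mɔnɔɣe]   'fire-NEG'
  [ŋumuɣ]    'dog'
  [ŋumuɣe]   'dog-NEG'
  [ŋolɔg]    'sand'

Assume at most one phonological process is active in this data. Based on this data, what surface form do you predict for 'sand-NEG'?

In [mɔnɔg] and [mɔnɔɣe] the final segment of 'fire' alternates: [g] ~ [ɣ].
The stem 'dog' ([ŋumuɣ], [ŋumuɣe]) shows [ɣ] unchanged in both environments, so [ɣ] cannot be basic with [g] derived in isolation.
The underlying segment must be /g/; voiced stops become fricatives between vowels, yielding [ɣ] there.
The one attested form of 'sand', [ŋolɔg], shows underlying /ŋolɔg/. Applying the same rule between vowels gives [ŋolɔɣe].

[ŋolɔɣe]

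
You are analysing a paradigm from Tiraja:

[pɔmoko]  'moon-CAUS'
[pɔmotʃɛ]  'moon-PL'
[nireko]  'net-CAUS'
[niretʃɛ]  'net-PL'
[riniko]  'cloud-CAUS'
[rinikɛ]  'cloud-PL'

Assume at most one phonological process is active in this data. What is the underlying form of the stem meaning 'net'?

'net' shows [k] ~ [tʃ] at the end of the stem ([nireko] vs [niretʃɛ]).
Compare 'cloud', with invariant [k] in [riniko] and [rinikɛ]: an analysis with underlying /k/ and a rule producing [tʃ] before the PL suffix would wrongly predict alternation here too.
Therefore /tʃ/ is basic and [k] is derived by depalatalization (palato-alveolar /tʃ/ becomes [k] when no front vowel follows).

/niretʃ/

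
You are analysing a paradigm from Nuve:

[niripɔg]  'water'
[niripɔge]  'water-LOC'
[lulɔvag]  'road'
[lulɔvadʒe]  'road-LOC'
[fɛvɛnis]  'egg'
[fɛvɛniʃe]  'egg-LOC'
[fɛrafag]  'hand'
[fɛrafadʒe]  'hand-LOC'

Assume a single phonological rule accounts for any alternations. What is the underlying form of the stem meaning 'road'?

'road' shows [g] ~ [dʒ] at the end of the stem ([lulɔvag] vs [lulɔvadʒe]).
Compare 'water', with invariant [g] in [niripɔg] and [niripɔge]: an analysis with underlying /g/ and a rule producing [dʒ] before the LOC suffix would wrongly predict alternation here too.
So /dʒ/ is underlying, and a rule of depalatalization — palato-alveolar /dʒ/ and /ʃ/ become [g] and [s] when no front vowel follows — gives [g].

/lulɔvadʒ/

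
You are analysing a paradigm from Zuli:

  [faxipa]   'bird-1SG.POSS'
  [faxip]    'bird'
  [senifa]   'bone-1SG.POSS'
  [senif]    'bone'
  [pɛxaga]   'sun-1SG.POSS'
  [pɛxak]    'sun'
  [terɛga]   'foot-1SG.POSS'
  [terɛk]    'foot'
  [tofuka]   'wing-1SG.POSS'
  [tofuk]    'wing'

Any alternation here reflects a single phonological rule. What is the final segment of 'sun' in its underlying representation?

/g/

'sun' shows [g] ~ [k] at the end of the stem ([pɛxaga] vs [pɛxak]).
Compare 'wing', with invariant [k] in [tofuka] and [tofuk]: an analysis with underlying /k/ and a rule producing [g] before the 1SG.POSS suffix would wrongly predict alternation here too.
So /g/ is underlying, and a rule of word-final obstruent devoicing — voiced obstruents become voiceless word-finally — gives [k].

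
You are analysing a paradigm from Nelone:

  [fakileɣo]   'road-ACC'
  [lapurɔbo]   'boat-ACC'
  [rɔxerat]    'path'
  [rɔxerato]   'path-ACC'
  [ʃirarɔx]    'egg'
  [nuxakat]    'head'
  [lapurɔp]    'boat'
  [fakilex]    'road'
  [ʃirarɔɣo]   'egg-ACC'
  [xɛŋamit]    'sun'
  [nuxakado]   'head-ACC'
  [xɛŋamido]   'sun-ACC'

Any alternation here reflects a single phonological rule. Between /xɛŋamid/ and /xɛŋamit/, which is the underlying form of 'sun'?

The stem for 'sun' ends in [t] in [xɛŋamit] but [d] in [xɛŋamido].
But 'path' keeps [t] in both environments ([rɔxerat], [rɔxerato]), so there is no rule changing /t/ to [d] before the ACC suffix.
The underlying segment must be /d/; voiced obstruents become voiceless word-finally, yielding [t] there.

/xɛŋamid/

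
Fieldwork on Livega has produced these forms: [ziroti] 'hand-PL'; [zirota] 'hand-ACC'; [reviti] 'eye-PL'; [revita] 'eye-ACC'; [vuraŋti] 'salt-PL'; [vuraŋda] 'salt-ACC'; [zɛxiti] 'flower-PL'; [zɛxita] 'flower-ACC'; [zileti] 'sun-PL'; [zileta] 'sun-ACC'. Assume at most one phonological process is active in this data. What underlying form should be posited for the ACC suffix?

/-da/

The ACC morpheme has two allomorphs, [-da] and [-ta].
The PL suffix, which begins with [t], is invariant after every stem; so [t] is not altered by any rule here.
So the underlying form is /-da/, and voiced stops become voiceless after a vowel.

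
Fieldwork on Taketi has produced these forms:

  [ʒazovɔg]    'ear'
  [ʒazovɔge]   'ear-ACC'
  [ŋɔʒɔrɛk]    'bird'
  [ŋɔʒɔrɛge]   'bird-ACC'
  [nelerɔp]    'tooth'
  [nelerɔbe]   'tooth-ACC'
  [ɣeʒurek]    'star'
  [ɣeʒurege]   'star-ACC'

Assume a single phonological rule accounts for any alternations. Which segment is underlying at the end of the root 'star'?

In [ɣeʒurek] and [ɣeʒurege] the final segment of 'star' alternates: [k] ~ [g].
Compare 'ear', with invariant [g] in [ʒazovɔg] and [ʒazovɔge]: an analysis with underlying /g/ and a rule producing [k] in isolation would wrongly predict alternation here too.
Therefore /k/ is basic and [g] is derived by intervocalic voicing (voiceless stops become voiced between vowels).

/k/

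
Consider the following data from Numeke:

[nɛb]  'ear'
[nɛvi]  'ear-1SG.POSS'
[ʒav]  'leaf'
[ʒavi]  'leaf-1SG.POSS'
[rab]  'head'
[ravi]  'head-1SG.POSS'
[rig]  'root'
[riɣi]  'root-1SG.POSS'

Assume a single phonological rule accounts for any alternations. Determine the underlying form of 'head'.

The root 'head' surfaces as [rab] and [ravi], with a stem-final [b] ~ [v] alternation.
If /v/ were underlying and a rule turned it into [b] in isolation, 'leaf' would also alternate; but it has [v] in both [ʒav] and [ʒavi].
Therefore /b/ is basic and [v] is derived by intervocalic spirantization (voiced stops become fricatives between vowels).

/rab/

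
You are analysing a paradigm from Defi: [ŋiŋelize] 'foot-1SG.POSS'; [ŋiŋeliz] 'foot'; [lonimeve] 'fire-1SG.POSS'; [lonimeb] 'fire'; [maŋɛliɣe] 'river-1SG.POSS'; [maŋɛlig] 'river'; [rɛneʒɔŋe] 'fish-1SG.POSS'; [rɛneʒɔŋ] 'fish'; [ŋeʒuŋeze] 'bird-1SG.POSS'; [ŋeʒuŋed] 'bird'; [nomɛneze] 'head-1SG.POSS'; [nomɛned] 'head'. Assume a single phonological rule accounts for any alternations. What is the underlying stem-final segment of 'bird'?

/d/

In [ŋeʒuŋeze] and [ŋeʒuŋed] the final segment of 'bird' alternates: [z] ~ [d].
If /z/ were underlying and a rule turned it into [d] in isolation, 'foot' would also alternate; but it has [z] in both [ŋiŋelize] and [ŋiŋeliz].
The underlying segment must be /d/; voiced stops become fricatives between vowels, yielding [z] there.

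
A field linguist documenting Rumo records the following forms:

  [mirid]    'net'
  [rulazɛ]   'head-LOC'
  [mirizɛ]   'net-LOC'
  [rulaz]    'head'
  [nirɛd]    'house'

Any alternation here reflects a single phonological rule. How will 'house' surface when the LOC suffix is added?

[nirɛzɛ]

The stem for 'net' ends in [d] in [mirid] but [z] in [mirizɛ].
The stem 'head' ([rulaz], [rulazɛ]) shows [z] unchanged in both environments, so [z] cannot be basic with [d] derived in isolation.
So /d/ is underlying, and a rule of intervocalic spirantization — voiced stops become fricatives between vowels — gives [z].
From [nirɛd] the stem 'house' is /nirɛd/; between vowels this yields [nirɛzɛ].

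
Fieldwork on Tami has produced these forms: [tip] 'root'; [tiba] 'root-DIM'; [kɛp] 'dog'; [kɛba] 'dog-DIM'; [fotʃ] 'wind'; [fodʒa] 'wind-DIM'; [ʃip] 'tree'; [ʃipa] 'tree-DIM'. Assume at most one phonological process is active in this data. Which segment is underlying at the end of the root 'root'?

In [tip] and [tiba] the final segment of 'root' alternates: [p] ~ [b].
Compare 'tree', with invariant [p] in [ʃip] and [ʃipa]: an analysis with underlying /p/ and a rule producing [b] before the DIM suffix would wrongly predict alternation here too.
The alternation reflects word-final obstruent devoicing: voiced obstruents become voiceless word-finally. /b/ is underlying.

/b/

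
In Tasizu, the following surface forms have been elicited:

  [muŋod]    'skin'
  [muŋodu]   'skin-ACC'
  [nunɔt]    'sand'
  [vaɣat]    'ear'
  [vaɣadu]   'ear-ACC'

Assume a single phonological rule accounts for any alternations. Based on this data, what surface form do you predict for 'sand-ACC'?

The root 'ear' surfaces as [vaɣat] and [vaɣadu], with a stem-final [t] ~ [d] alternation.
Compare 'skin', with invariant [d] in [muŋod] and [muŋodu]: an analysis with underlying /d/ and a rule producing [t] in isolation would wrongly predict alternation here too.
The alternation reflects intervocalic voicing: voiceless stops become voiced between vowels. /t/ is underlying.
The one attested form of 'sand', [nunɔt], shows underlying /nunɔt/. Applying the same rule between vowels gives [nunɔdu].

[nunɔdu]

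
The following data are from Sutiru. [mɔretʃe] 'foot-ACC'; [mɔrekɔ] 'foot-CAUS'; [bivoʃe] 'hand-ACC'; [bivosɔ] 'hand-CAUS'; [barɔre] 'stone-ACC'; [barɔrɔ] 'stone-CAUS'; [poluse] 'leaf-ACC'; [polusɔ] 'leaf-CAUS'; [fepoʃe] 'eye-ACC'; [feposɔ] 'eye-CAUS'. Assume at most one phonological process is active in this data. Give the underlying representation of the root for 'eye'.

The root 'eye' surfaces as [fepoʃe] and [feposɔ], with a stem-final [ʃ] ~ [s] alternation.
If /s/ were underlying and a rule turned it into [ʃ] before the ACC suffix, 'leaf' would also alternate; but it has [s] in both [poluse] and [polusɔ].
The underlying segment must be /ʃ/; palato-alveolar /tʃ/ and /ʃ/ become [k] and [s] when no front vowel follows, yielding [s] there.

/fepoʃ/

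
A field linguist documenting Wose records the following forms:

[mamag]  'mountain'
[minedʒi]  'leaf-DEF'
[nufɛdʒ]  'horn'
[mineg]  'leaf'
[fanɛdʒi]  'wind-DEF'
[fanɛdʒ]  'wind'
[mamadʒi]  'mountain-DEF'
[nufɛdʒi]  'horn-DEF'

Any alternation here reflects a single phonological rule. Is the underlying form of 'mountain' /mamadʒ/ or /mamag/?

In [mamag] and [mamadʒi] the final segment of 'mountain' alternates: [g] ~ [dʒ].
The stem 'horn' ([nufɛdʒ], [nufɛdʒi]) shows [dʒ] unchanged in both environments, so [dʒ] cannot be basic with [g] derived in isolation.
So /g/ is underlying, and a rule of palatalization before a front vowel — /g/ becomes palato-alveolar [dʒ] before a front vowel — gives [dʒ].

/mamag/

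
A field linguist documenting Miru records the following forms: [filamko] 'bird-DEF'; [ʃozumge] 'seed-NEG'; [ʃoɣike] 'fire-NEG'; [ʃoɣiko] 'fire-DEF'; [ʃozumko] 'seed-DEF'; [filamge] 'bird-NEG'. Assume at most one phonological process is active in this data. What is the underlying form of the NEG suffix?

/-ge/

The NEG morpheme has two allomorphs, [-ge] and [-ke].
The DEF suffix, which begins with [k], is invariant after every stem; so [k] is not altered by any rule here.
The NEG suffix is therefore /-ge/ underlyingly, with post-vocalic devoicing: voiced stops become voiceless after a vowel.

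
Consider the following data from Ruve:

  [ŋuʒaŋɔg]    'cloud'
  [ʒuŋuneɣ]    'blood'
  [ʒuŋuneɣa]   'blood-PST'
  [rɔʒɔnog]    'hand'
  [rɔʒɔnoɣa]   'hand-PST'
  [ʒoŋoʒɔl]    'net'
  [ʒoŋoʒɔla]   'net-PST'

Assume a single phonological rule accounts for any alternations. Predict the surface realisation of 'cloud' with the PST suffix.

The root 'hand' surfaces as [rɔʒɔnog] and [rɔʒɔnoɣa], with a stem-final [g] ~ [ɣ] alternation.
If /ɣ/ were underlying and a rule turned it into [g] in isolation, 'blood' would also alternate; but it has [ɣ] in both [ʒuŋuneɣ] and [ʒuŋuneɣa].
So /g/ is underlying, and a rule of intervocalic spirantization — voiced stops become fricatives between vowels — gives [ɣ].
The one attested form of 'cloud', [ŋuʒaŋɔg], shows underlying /ŋuʒaŋɔg/. Applying the same rule between vowels gives [ŋuʒaŋɔɣa].

[ŋuʒaŋɔɣa]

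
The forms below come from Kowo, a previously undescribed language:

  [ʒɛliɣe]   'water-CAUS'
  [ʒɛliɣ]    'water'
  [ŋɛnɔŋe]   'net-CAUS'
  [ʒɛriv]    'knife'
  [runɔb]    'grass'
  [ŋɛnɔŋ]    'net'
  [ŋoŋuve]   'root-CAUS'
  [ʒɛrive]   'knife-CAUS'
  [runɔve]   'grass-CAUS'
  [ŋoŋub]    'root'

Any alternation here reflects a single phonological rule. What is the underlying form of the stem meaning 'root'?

The root 'root' surfaces as [ŋoŋub] and [ŋoŋuve], with a stem-final [b] ~ [v] alternation.
If /v/ were underlying and a rule turned it into [b] in isolation, 'knife' would also alternate; but it has [v] in both [ʒɛriv] and [ʒɛrive].
So /b/ is underlying, and a rule of intervocalic spirantization — voiced stops become fricatives between vowels — gives [v].
The underlying form of 'root' is therefore /ŋoŋub/.

/ŋoŋub/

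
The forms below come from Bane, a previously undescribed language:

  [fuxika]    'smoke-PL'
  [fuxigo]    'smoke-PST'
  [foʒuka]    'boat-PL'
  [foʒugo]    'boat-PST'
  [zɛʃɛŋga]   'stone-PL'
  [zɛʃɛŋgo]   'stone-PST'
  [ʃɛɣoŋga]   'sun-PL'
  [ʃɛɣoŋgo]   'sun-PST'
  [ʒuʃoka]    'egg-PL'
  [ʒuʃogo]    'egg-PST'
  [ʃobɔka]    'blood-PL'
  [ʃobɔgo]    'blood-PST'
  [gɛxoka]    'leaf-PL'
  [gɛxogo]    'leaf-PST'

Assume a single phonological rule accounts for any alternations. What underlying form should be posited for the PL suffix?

The PL morpheme has two allomorphs, [-ga] and [-ka].
The PST suffix, which begins with [g], is invariant after every stem; so [g] is not altered by any rule here.
The PL suffix is therefore /-ka/ underlyingly, with post-nasal voicing: voiceless stops become voiced after a nasal.

/-ka/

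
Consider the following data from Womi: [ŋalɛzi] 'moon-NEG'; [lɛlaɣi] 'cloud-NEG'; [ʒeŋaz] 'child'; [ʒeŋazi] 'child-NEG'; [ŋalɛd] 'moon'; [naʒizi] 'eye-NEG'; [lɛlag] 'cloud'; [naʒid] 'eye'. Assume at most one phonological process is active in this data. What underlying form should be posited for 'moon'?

In [ŋalɛzi] and [ŋalɛd] the final segment of 'moon' alternates: [z] ~ [d].
Compare 'child', with invariant [z] in [ʒeŋazi] and [ʒeŋaz]: an analysis with underlying /z/ and a rule producing [d] in isolation would wrongly predict alternation here too.
The underlying segment must be /d/; voiced stops become fricatives between vowels, yielding [z] there.
So 'moon' = /ŋalɛd/.

/ŋalɛd/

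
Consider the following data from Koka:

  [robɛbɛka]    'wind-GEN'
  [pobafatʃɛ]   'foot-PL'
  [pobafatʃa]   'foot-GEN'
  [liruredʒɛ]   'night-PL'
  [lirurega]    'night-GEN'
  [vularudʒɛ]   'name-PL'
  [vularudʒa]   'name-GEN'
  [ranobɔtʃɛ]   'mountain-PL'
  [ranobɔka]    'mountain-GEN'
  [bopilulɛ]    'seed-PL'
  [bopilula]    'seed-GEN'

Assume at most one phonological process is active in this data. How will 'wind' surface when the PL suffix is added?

[robɛbɛtʃɛ]

The stem for 'mountain' ends in [tʃ] in [ranobɔtʃɛ] but [k] in [ranobɔka].
Compare 'foot', with invariant [tʃ] in [pobafatʃɛ] and [pobafatʃa]: an analysis with underlying /tʃ/ and a rule producing [k] before the GEN suffix would wrongly predict alternation here too.
Therefore /k/ is basic and [tʃ] is derived by palatalization before a front vowel (/k/ and /g/ become palato-alveolar [tʃ] and [dʒ] before a front vowel).
The one attested form of 'wind', [robɛbɛka], shows underlying /robɛbɛk/. Applying the same rule before a front vowel gives [robɛbɛtʃɛ].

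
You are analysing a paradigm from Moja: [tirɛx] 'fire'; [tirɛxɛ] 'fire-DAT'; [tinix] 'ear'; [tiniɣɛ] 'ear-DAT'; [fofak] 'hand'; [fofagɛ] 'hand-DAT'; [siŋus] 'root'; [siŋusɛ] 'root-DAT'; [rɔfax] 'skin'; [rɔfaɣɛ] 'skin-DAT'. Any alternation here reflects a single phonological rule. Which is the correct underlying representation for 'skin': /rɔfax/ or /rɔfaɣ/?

/rɔfaɣ/

The stem for 'skin' ends in [x] in [rɔfax] but [ɣ] in [rɔfaɣɛ].
If /x/ were underlying and a rule turned it into [ɣ] before the DAT suffix, 'fire' would also alternate; but it has [x] in both [tirɛx] and [tirɛxɛ].
The alternation reflects word-final obstruent devoicing: voiced obstruents become voiceless word-finally. /ɣ/ is underlying.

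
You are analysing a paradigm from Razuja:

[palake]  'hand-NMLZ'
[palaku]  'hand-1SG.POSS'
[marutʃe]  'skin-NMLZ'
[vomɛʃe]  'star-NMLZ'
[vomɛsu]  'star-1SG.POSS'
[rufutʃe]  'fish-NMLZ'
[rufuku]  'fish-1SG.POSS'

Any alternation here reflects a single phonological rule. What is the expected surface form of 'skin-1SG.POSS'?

The root 'fish' surfaces as [rufutʃe] and [rufuku], with a stem-final [tʃ] ~ [k] alternation.
But 'hand' keeps [k] in both environments ([palake], [palaku]), so there is no rule changing /k/ to [tʃ] before the NMLZ suffix.
The underlying segment must be /tʃ/; palato-alveolar /tʃ/ and /ʃ/ become [k] and [s] when no front vowel follows, yielding [k] there.
From [marutʃe] the stem 'skin' is /marutʃ/; when no front vowel follows this yields [maruku].

[maruku]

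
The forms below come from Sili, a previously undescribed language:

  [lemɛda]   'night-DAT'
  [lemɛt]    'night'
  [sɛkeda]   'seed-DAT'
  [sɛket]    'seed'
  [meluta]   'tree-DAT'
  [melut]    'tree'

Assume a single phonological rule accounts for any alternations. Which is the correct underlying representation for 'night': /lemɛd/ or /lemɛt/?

/lemɛd/

In [lemɛda] and [lemɛt] the final segment of 'night' alternates: [d] ~ [t].
The stem 'tree' ([meluta], [melut]) shows [t] unchanged in both environments, so [t] cannot be basic with [d] derived before the DAT suffix.
So /d/ is underlying, and a rule of word-final obstruent devoicing — voiced obstruents become voiceless word-finally — gives [t].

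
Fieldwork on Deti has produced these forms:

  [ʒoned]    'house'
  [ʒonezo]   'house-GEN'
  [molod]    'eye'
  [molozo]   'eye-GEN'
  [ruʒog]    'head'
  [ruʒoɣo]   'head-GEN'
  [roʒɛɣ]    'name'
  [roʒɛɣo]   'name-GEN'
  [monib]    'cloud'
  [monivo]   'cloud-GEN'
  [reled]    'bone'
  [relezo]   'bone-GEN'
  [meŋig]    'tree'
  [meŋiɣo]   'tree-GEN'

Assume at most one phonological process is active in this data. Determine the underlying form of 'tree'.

/meŋig/

The stem for 'tree' ends in [g] in [meŋig] but [ɣ] in [meŋiɣo].
Compare 'name', with invariant [ɣ] in [roʒɛɣ] and [roʒɛɣo]: an analysis with underlying /ɣ/ and a rule producing [g] in isolation would wrongly predict alternation here too.
The underlying segment must be /g/; voiced stops become fricatives between vowels, yielding [ɣ] there.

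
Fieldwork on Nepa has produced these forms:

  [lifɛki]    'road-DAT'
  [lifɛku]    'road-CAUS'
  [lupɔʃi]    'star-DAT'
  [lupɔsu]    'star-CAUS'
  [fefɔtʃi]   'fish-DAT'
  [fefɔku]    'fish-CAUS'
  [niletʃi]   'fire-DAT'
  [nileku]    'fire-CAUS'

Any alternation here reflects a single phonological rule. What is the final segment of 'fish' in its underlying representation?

The stem for 'fish' ends in [tʃ] in [fefɔtʃi] but [k] in [fefɔku].
But 'road' keeps [k] in both environments ([lifɛki], [lifɛku]), so there is no rule changing /k/ to [tʃ] before the DAT suffix.
So /tʃ/ is underlying, and a rule of depalatalization — palato-alveolar /tʃ/ and /ʃ/ become [k] and [s] when no front vowel follows — gives [k].

/tʃ/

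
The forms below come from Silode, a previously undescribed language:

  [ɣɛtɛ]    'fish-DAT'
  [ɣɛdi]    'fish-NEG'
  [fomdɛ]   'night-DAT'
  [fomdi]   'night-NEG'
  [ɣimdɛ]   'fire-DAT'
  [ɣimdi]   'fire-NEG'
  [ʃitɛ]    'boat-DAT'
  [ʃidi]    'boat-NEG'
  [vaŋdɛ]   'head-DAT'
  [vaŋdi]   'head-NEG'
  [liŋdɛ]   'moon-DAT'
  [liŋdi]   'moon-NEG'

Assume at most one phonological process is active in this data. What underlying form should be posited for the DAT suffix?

/-tɛ/

The DAT morpheme has two allomorphs, [-dɛ] and [-tɛ].
By contrast the NEG suffix keeps its initial [d] throughout — that segment must be underlying.
The DAT suffix is therefore /-tɛ/ underlyingly, with post-nasal voicing: voiceless stops become voiced after a nasal.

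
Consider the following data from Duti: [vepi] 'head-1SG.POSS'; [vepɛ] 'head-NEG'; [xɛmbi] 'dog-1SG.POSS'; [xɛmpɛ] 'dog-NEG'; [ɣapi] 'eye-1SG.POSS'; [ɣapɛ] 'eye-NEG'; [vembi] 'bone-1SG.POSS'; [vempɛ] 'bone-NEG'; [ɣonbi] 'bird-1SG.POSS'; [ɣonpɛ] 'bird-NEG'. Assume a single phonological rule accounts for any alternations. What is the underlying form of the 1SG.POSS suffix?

The 1SG.POSS suffix surfaces as [-bi] and [-pi], depending on the final segment of the stem.
The NEG suffix, which begins with [p], is invariant after every stem; so [p] is not altered by any rule here.
The 1SG.POSS suffix is therefore /-bi/ underlyingly, with post-vocalic devoicing: voiced stops become voiceless after a vowel.

/-bi/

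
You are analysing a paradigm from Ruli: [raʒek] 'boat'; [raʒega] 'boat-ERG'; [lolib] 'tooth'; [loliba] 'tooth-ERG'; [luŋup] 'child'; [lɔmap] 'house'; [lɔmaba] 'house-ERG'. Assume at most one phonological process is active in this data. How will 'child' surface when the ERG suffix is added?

[luŋuba]

In [lɔmap] and [lɔmaba] the final segment of 'house' alternates: [p] ~ [b].
Compare 'tooth', with invariant [b] in [lolib] and [loliba]: an analysis with underlying /b/ and a rule producing [p] in isolation would wrongly predict alternation here too.
The underlying segment must be /p/; voiceless stops become voiced between vowels, yielding [b] there.
From [luŋup] the stem 'child' is /luŋup/; between vowels this yields [luŋuba].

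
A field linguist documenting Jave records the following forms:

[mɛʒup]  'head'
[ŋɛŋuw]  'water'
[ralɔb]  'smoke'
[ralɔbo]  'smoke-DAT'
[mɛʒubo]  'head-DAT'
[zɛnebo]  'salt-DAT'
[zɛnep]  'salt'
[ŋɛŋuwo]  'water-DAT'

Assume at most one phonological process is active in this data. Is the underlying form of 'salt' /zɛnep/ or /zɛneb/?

The root 'salt' surfaces as [zɛnep] and [zɛnebo], with a stem-final [p] ~ [b] alternation.
If /b/ were underlying and a rule turned it into [p] in isolation, 'smoke' would also alternate; but it has [b] in both [ralɔb] and [ralɔbo].
Therefore /p/ is basic and [b] is derived by intervocalic voicing (voiceless stops become voiced between vowels).

/zɛnep/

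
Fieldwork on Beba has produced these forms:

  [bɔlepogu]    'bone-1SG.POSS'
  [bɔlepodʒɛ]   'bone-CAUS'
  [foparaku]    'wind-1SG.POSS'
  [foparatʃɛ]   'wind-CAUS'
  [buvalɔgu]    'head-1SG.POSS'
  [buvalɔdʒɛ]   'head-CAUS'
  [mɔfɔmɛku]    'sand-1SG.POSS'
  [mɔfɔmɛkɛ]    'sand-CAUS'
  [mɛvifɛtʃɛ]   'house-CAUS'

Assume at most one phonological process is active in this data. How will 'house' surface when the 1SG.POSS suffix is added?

[mɛvifɛku]

In [foparaku] and [foparatʃɛ] the final segment of 'wind' alternates: [k] ~ [tʃ].
The stem 'sand' ([mɔfɔmɛku], [mɔfɔmɛkɛ]) shows [k] unchanged in both environments, so [k] cannot be basic with [tʃ] derived before the CAUS suffix.
So /tʃ/ is underlying, and a rule of depalatalization — palato-alveolar /tʃ/ and /dʒ/ become [k] and [g] when no front vowel follows — gives [k].
The one attested form of 'house', [mɛvifɛtʃɛ], shows underlying /mɛvifɛtʃ/. Applying the same rule when no front vowel follows gives [mɛvifɛku].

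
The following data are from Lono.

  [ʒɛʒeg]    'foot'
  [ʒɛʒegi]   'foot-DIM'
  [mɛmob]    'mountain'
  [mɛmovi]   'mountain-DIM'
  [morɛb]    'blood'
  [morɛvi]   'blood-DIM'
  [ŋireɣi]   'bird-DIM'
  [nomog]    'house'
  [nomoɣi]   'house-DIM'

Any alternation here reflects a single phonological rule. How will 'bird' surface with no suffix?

[ŋireg]

'house' shows [g] ~ [ɣ] at the end of the stem ([nomog] vs [nomoɣi]).
If /g/ were underlying and a rule turned it into [ɣ] before the DIM suffix, 'foot' would also alternate; but it has [g] in both [ʒɛʒeg] and [ʒɛʒegi].
So /ɣ/ is underlying, and a rule of word-final hardening — voiced fricatives become stops word-finally — gives [g].
From [ŋireɣi] the stem 'bird' is /ŋireɣ/; word-finally this yields [ŋireg].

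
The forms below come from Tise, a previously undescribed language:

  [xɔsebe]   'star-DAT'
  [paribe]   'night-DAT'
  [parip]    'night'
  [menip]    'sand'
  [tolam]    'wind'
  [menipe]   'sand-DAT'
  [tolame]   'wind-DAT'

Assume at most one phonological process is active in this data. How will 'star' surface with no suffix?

[xɔsep]

The stem for 'night' ends in [b] in [paribe] but [p] in [parip].
Compare 'sand', with invariant [p] in [menipe] and [menip]: an analysis with underlying /p/ and a rule producing [b] before the DAT suffix would wrongly predict alternation here too.
The underlying segment must be /b/; voiced obstruents become voiceless word-finally, yielding [p] there.
The one attested form of 'star', [xɔsebe], shows underlying /xɔseb/. Applying the same rule word-finally gives [xɔsep].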